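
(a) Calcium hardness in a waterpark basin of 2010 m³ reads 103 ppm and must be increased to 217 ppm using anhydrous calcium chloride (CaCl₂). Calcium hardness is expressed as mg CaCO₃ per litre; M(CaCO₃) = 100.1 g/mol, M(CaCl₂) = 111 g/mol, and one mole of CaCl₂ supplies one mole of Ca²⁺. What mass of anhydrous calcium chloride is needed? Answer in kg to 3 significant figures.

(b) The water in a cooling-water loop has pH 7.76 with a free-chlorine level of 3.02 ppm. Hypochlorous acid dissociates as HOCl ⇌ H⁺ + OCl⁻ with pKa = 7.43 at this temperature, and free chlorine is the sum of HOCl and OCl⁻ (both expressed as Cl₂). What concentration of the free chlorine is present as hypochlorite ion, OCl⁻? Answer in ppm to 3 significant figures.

(a) 254 kg; (b) 2.06 ppm

(a) Volume: 2010 m³ = 2,010,000 L.
(a) Hardness to add: (217 − 103) = 114 mg/L as CaCO₃ × 2,010,000 L = 229,100 g as CaCO₃.
(a) Moles of Ca²⁺ (1 mol Ca²⁺ ≡ 1 mol CaCO₃): 229,100 / 100.1 g/mol = 2289 mol.
(a) Mass of CaCl₂: 2289 × 111 = 254,100 g.

(b) [OCl⁻]/[HOCl] = 10^(pH − pKa) = 10^(7.76 − 7.43) = 10^0.33 = 2.138.
(b) Fraction as HOCl = 1 / (1 + 2.138) = 0.3187.
(b) OCl⁻ = (1 − 0.3187) × 3.02 ppm = 2.058 ppm.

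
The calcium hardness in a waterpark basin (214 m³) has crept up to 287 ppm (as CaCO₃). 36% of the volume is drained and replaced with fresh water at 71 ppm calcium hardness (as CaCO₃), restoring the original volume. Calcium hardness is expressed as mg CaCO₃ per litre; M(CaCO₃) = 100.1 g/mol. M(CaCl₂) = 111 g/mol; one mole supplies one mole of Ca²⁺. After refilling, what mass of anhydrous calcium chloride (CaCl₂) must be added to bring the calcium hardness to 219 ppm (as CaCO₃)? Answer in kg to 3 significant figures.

2.32 kg

Volume: 214 m³ = 214,000 L.
After draining 36% and refilling: 287 × 0.64 + 71 × 0.36 = 209.24 ppm.
Deficit to target: 219 − 209.24 = 9.76 mg/L.
As CaCO₃: 9.76 mg/L × 214,000 L = 2089 g; ÷ 100.1 = 20.87 mol Ca²⁺.
Mass: 20.87 × 111 = 2316 g.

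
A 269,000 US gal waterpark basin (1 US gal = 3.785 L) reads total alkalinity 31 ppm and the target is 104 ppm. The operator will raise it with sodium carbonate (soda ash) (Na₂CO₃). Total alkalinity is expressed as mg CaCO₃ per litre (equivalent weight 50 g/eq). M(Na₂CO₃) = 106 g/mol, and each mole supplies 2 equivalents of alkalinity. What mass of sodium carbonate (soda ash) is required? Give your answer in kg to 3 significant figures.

Volume: 269,000 US gal × 3.785 L/gal = 1,018,165 L.
Alkalinity to add: (104 − 31) = 73 mg/L as CaCO₃ × 1,018,165 L = 74,330 g as CaCO₃.
Equivalents: 74,330 g ÷ 50 g/eq = 1487 eq.
Each mole of Na₂CO₃ supplies 2 eq, so 1487 / 2 = 743.3 mol.
Mass: 743.3 mol × 106 g/mol = 78,790 g.

78.8 kg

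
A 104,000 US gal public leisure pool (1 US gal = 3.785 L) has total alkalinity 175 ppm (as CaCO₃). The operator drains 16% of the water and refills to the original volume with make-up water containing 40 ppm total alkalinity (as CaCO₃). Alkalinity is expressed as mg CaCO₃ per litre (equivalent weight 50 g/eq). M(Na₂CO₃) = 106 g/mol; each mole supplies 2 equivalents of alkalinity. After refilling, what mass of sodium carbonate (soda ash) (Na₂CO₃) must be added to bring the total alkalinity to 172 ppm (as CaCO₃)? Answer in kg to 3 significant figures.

7.76 kg

Volume: 104,000 US gal × 3.785 L/gal = 393,640 L.
After draining 16% and refilling: 175 × 0.84 + 40 × 0.16 = 153.4 ppm.
Deficit to target: 172 − 153.4 = 18.6 mg/L.
As CaCO₃: 18.6 mg/L × 393,640 L = 7322 g; ÷ 50 g/eq ÷ 2 = 73.22 mol Na₂CO₃.
Mass: 73.22 × 106 = 7761 g.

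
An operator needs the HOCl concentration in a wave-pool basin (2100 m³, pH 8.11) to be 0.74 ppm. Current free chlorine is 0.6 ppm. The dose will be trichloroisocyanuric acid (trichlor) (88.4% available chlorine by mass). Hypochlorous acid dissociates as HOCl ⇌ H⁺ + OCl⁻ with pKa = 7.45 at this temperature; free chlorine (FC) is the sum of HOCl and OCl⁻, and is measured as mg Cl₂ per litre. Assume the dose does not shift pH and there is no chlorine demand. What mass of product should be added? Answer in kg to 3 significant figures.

8.37 kg

Volume: 2100 m³ = 2,100,000 L.
[OCl⁻]/[HOCl] = 10^(pH − pKa) = 10^(8.11 − 7.45) = 4.571; fraction as HOCl = 1/(1 + 4.571) = 0.1795.
Free chlorine required for 0.74 ppm HOCl: 0.74 / 0.1795 = 4.122 ppm.
FC to add: 4.122 − 0.6 = 3.522 mg/L as Cl₂.
Cl₂ equivalent: 3.522 mg/L × 2,100,000 L = 7397 g.
Product at 88.4% available Cl: 7397 / 0.884 = 8368 g.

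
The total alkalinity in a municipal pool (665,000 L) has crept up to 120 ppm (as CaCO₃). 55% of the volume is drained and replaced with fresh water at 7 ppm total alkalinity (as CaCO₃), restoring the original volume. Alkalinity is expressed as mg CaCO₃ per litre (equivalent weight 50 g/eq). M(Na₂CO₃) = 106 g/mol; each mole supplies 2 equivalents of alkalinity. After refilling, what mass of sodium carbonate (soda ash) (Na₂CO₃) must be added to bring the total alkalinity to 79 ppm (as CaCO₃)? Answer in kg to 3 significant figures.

After draining 55% and refilling: 120 × 0.45 + 7 × 0.55 = 57.85 ppm.
Deficit to target: 79 − 57.85 = 21.15 mg/L.
As CaCO₃: 21.15 mg/L × 665,000 L = 14,060 g; ÷ 50 g/eq ÷ 2 = 140.6 mol Na₂CO₃.
Mass: 140.6 × 106 = 14,910 g.

14.9 kg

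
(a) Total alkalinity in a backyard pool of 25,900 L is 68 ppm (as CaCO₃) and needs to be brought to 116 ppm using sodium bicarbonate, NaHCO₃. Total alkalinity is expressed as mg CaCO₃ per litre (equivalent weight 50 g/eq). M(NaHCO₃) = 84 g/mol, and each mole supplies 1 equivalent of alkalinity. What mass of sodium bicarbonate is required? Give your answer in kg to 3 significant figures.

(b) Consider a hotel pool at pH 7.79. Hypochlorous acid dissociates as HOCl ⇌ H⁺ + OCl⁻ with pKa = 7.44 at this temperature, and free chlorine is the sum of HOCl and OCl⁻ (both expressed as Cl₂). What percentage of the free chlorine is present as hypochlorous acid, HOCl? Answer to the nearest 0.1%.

(a) 2.09 kg; (b) 30.9%

(a) Alkalinity to add: (116 − 68) = 48 mg/L as CaCO₃ × 25,900 L = 1243 g as CaCO₃.
(a) Equivalents: 1243 g ÷ 50 g/eq = 24.86 eq.
(a) NaHCO₃ supplies 1 eq per mole → 24.86 mol.
(a) Mass: 24.86 mol × 84 g/mol = 2089 g.

(b) [OCl⁻]/[HOCl] = 10^(pH − pKa) = 10^(7.79 − 7.44) = 10^0.35 = 2.239.
(b) Fraction as HOCl = 1 / (1 + 2.239) = 0.3088.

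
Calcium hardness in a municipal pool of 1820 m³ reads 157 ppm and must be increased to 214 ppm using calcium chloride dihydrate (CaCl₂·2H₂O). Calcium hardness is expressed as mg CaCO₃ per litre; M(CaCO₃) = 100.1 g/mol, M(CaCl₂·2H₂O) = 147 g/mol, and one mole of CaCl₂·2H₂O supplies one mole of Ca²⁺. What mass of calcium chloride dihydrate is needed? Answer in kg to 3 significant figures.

Volume: 1820 m³ = 1,820,000 L.
Hardness to add: (214 − 157) = 57 mg/L as CaCO₃ × 1,820,000 L = 103,700 g as CaCO₃.
Moles of Ca²⁺ (1 mol Ca²⁺ ≡ 1 mol CaCO₃): 103,700 / 100.1 g/mol = 1036 mol.
Mass of CaCl₂·2H₂O: 1036 × 147 = 152,300 g.

152 kg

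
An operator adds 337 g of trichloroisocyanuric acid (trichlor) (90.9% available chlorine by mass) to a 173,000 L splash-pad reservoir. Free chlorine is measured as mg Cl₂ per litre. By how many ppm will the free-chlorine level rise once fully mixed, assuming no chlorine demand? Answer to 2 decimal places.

Available chlorine delivered: 337 g × 0.909 = 306.3 g as Cl₂.
Concentration rise: 306.3 g / 173,000 L = 1.771 mg/L = 1.77 ppm.

1.77 ppm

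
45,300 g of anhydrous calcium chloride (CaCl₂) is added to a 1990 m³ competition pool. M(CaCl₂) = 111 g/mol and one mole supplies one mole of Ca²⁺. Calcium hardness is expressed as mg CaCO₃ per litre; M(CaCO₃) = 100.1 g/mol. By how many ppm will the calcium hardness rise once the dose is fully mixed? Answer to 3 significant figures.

20.5 ppm

Volume: 1990 m³ = 1,990,000 L.
Moles of Ca²⁺: 45,300 g ÷ 111 g/mol = 408.1 mol.
As CaCO₃: 408.1 mol × 100.1 g/mol = 40,850 g.
Rise: 40,850 g / 1,990,000 L × 1000 = 20.53 mg/L.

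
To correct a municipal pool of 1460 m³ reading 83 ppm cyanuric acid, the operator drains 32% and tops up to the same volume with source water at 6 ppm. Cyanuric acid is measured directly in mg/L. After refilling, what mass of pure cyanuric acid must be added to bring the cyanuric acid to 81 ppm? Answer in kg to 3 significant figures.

33.1 kg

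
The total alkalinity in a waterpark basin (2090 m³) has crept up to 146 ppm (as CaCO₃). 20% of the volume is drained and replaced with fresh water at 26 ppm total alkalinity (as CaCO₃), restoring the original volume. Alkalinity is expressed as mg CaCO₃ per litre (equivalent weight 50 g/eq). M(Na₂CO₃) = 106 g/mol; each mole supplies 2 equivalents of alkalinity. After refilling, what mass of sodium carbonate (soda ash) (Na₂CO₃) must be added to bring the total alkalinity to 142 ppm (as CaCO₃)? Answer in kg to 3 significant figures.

44.3 kg

Volume: 2090 m³ = 2,090,000 L.
After draining 20% and refilling: 146 × 0.80 + 26 × 0.20 = 122 ppm.
Deficit to target: 142 − 122 = 20 mg/L.
As CaCO₃: 20 mg/L × 2,090,000 L = 41,800 g; ÷ 50 g/eq ÷ 2 = 418 mol Na₂CO₃.
Mass: 418 × 106 = 44,310 g.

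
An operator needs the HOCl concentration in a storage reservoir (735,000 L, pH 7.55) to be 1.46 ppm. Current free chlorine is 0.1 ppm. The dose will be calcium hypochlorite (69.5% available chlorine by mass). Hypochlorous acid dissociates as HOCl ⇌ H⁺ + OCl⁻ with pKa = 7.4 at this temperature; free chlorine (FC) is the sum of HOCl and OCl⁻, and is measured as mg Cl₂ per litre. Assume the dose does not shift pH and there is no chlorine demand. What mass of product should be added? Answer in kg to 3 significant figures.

[OCl⁻]/[HOCl] = 10^(pH − pKa) = 10^(7.55 − 7.4) = 1.413; fraction as HOCl = 1/(1 + 1.413) = 0.4145.
Free chlorine required for 1.46 ppm HOCl: 1.46 / 0.4145 = 3.522 ppm.
FC to add: 3.522 − 0.1 = 3.422 mg/L as Cl₂.
Cl₂ equivalent: 3.422 mg/L × 735,000 L = 2515 g.
Product at 69.5% available Cl: 2515 / 0.695 = 3619 g.

3.62 kg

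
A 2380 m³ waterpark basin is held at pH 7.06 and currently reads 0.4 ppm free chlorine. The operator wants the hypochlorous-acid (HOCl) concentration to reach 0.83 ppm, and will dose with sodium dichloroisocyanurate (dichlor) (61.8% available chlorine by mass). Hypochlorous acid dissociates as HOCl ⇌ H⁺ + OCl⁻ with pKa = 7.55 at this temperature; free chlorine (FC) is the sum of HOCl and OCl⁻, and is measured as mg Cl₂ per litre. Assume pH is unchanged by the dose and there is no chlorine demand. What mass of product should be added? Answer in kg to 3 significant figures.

Volume: 2380 m³ = 2,380,000 L.
[OCl⁻]/[HOCl] = 10^(pH − pKa) = 10^(7.06 − 7.55) = 0.3236; fraction as HOCl = 1/(1 + 0.3236) = 0.7555.
Free chlorine required for 0.83 ppm HOCl: 0.83 / 0.7555 = 1.099 ppm.
FC to add: 1.099 − 0.4 = 0.6986 mg/L as Cl₂.
Cl₂ equivalent: 0.6986 mg/L × 2,380,000 L = 1663 g.
Product at 61.8% available Cl: 1663 / 0.618 = 2690 g.

2.69 kg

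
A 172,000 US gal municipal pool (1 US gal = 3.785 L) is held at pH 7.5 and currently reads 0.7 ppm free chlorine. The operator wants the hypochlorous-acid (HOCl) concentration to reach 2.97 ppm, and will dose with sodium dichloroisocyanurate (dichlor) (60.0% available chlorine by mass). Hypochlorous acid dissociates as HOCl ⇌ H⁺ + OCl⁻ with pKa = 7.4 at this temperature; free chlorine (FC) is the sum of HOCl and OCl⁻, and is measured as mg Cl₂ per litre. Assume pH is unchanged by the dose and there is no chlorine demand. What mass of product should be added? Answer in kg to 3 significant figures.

6.52 kg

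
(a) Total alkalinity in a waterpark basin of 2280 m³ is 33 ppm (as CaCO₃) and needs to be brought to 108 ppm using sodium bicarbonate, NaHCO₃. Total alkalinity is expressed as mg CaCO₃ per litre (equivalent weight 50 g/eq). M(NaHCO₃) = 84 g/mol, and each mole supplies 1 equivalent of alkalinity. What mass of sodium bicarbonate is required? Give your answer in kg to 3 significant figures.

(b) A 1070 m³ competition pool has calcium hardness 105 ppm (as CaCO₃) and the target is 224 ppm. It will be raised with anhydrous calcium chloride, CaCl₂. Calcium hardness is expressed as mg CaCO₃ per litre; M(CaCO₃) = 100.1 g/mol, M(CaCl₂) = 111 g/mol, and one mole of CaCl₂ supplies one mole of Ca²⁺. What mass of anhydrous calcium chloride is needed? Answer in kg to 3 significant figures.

(a) 287 kg; (b) 141 kg

(a) Volume: 2280 m³ = 2,280,000 L.
(a) Alkalinity to add: (108 − 33) = 75 mg/L as CaCO₃ × 2,280,000 L = 171,000 g as CaCO₃.
(a) Equivalents: 171,000 g ÷ 50 g/eq = 3420 eq.
(a) NaHCO₃ supplies 1 eq per mole → 3420 mol.
(a) Mass: 3420 mol × 84 g/mol = 287,300 g.

(b) Volume: 1070 m³ = 1,070,000 L.
(b) Hardness to add: (224 − 105) = 119 mg/L as CaCO₃ × 1,070,000 L = 127,300 g as CaCO₃.
(b) Moles of Ca²⁺ (1 mol Ca²⁺ ≡ 1 mol CaCO₃): 127,300 / 100.1 g/mol = 1272 mol.
(b) Mass of CaCl₂: 1272 × 111 = 141,200 g.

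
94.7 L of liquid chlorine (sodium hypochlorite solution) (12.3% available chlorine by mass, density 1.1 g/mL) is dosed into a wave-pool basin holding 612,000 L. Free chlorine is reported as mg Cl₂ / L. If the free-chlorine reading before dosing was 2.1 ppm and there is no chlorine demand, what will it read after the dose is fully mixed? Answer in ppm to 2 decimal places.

23.04 ppm

Mass of solution: 94.7 L × 1000 mL/L × 1.1 g/mL = 104,200 g.
Available chlorine delivered: 104,200 g × 0.123 = 12,810 g as Cl₂.
Concentration rise: 12,810 g / 612,000 L = 20.94 mg/L = 20.94 ppm.
Final FC: 2.1 + 20.94 = 23.04 ppm.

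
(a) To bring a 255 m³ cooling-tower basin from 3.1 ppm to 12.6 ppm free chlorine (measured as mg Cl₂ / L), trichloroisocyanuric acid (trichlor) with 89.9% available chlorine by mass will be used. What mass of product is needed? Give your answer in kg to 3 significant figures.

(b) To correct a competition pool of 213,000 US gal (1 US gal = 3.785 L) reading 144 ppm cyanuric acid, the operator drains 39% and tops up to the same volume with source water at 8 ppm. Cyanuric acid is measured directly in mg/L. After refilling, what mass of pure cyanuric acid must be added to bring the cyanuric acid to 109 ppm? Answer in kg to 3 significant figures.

(a) 2.69 kg; (b) 14.5 kg

(a) Volume: 255 m³ = 255,000 L.
(a) Chlorine deficit: 12.6 − 3.1 = 9.5 ppm = 9.5 mg/L as Cl₂.
(a) Cl₂ equivalent needed: 9.5 mg/L × 255,000 L = 2,422,000 mg = 2422 g.
(a) Product at 89.9% available chlorine: 2422 / 0.899 = 2695 g.

(b) Volume: 213,000 US gal × 3.785 L/gal = 806,205 L.
(b) After draining 39% and refilling: 144 × 0.61 + 8 × 0.39 = 90.96 ppm.
(b) Deficit to target: 109 − 90.96 = 18.04 mg/L.
(b) Mass: 18.04 mg/L × 806,205 L = 14,540 g cyanuric acid.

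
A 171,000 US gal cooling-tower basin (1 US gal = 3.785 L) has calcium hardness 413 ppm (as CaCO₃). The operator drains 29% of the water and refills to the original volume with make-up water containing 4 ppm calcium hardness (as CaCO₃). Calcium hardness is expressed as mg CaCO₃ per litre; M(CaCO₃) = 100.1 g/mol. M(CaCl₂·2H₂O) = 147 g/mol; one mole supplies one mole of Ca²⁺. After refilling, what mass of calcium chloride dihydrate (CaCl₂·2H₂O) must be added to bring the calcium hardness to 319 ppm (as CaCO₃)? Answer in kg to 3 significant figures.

23.4 kg

Volume: 171,000 US gal × 3.785 L/gal = 647,235 L.
After draining 29% and refilling: 413 × 0.71 + 4 × 0.29 = 294.39 ppm.
Deficit to target: 319 − 294.39 = 24.61 mg/L.
As CaCO₃: 24.61 mg/L × 647,235 L = 15,930 g; ÷ 100.1 = 159.1 mol Ca²⁺.
Mass: 159.1 × 147 = 23,390 g.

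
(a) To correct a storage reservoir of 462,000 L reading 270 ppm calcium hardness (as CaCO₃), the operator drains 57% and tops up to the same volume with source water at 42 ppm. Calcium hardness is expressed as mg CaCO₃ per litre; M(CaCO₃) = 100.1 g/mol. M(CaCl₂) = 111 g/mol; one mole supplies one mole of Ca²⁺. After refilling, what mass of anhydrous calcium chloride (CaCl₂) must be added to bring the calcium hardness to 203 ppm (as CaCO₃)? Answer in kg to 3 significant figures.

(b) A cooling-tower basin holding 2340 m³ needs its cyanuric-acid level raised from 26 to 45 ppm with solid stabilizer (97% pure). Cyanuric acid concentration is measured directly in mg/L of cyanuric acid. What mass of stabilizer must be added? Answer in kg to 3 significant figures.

(a) 32.3 kg; (b) 45.8 kg

(a) After draining 57% and refilling: 270 × 0.43 + 42 × 0.57 = 140.04 ppm.
(a) Deficit to target: 203 − 140.04 = 62.96 mg/L.
(a) As CaCO₃: 62.96 mg/L × 462,000 L = 29,090 g; ÷ 100.1 = 290.6 mol Ca²⁺.
(a) Mass: 290.6 × 111 = 32,250 g.

(b) Volume: 2340 m³ = 2,340,000 L.
(b) CYA to add: (45 − 26) = 19 mg/L × 2,340,000 L = 44,460 g cyanuric acid.
(b) At 97% purity: 44,460 / 0.97 = 45,840 g product.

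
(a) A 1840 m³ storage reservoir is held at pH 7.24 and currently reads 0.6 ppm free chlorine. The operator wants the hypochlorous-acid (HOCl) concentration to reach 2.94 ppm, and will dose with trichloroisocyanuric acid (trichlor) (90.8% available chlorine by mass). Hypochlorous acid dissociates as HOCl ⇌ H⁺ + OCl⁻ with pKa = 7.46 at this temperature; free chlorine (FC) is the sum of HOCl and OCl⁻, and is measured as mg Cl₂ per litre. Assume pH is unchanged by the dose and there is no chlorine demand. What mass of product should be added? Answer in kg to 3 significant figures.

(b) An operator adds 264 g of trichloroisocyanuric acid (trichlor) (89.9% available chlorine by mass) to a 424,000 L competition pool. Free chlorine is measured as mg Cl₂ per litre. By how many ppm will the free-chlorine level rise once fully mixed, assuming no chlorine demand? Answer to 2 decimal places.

(a) Volume: 1840 m³ = 1,840,000 L.
(a) [OCl⁻]/[HOCl] = 10^(pH − pKa) = 10^(7.24 − 7.46) = 0.6026; fraction as HOCl = 1/(1 + 0.6026) = 0.624.
(a) Free chlorine required for 2.94 ppm HOCl: 2.94 / 0.624 = 4.712 ppm.
(a) FC to add: 4.712 − 0.6 = 4.112 mg/L as Cl₂.
(a) Cl₂ equivalent: 4.112 mg/L × 1,840,000 L = 7565 g.
(a) Product at 90.8% available Cl: 7565 / 0.908 = 8332 g.

(b) Available chlorine delivered: 264 g × 0.899 = 237.3 g as Cl₂.
(b) Concentration rise: 237.3 g / 424,000 L = 0.5598 mg/L = 0.56 ppm.

(a) 8.33 kg; (b) 0.56 ppm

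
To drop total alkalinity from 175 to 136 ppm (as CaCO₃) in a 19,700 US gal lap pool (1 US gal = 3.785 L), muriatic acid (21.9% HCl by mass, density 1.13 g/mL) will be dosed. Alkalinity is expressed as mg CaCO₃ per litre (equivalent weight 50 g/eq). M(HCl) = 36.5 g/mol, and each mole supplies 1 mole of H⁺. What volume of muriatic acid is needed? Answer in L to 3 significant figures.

Volume: 19,700 US gal × 3.785 L/gal = 74,564 L.
Alkalinity to neutralize: (175 − 136) = 39 mg/L as CaCO₃ × 74,564 L = 2908 g as CaCO₃.
Equivalents of H⁺ required: 2908 ÷ 50 g/eq = 58.16 eq = 58.16 mol HCl.
Mass of HCl: 58.16 × 36.5 = 2123 g.
Mass of 21.9% solution: 2123 / 0.219 = 9693 g.
Volume: 9693 g ÷ 1.13 g/mL = 8578 mL.

8.58 L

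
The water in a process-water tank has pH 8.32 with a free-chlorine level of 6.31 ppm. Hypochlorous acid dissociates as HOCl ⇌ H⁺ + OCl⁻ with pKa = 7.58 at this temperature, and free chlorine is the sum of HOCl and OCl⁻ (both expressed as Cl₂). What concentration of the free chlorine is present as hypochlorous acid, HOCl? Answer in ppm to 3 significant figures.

0.971 ppm

[OCl⁻]/[HOCl] = 10^(pH − pKa) = 10^(8.32 − 7.58) = 10^0.74 = 5.495.
Fraction as HOCl = 1 / (1 + 5.495) = 0.154.
HOCl = 0.154 × 6.31 ppm = 0.9715 ppm.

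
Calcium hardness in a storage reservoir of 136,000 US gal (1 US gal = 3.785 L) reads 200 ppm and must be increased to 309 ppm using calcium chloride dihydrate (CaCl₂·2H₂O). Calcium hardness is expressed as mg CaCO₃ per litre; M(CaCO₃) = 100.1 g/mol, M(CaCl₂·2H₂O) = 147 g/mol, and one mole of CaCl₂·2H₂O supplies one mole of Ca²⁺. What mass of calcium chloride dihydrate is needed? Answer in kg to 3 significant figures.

Volume: 136,000 US gal × 3.785 L/gal = 514,760 L.
Hardness to add: (309 − 200) = 109 mg/L as CaCO₃ × 514,760 L = 56,110 g as CaCO₃.
Moles of Ca²⁺ (1 mol Ca²⁺ ≡ 1 mol CaCO₃): 56,110 / 100.1 g/mol = 560.5 mol.
Mass of CaCl₂·2H₂O: 560.5 × 147 = 82,400 g.

82.4 kg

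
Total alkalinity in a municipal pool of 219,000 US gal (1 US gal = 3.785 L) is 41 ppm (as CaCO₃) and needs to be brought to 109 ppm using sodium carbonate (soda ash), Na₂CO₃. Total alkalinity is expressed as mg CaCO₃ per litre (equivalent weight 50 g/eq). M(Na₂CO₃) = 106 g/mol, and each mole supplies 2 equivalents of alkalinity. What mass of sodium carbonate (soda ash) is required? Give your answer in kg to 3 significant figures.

Volume: 219,000 US gal × 3.785 L/gal = 828,915 L.
Alkalinity to add: (109 − 41) = 68 mg/L as CaCO₃ × 828,915 L = 56,370 g as CaCO₃.
Equivalents: 56,370 g ÷ 50 g/eq = 1127 eq.
Each mole of Na₂CO₃ supplies 2 eq, so 1127 / 2 = 563.7 mol.
Mass: 563.7 mol × 106 g/mol = 59,750 g.

59.7 kg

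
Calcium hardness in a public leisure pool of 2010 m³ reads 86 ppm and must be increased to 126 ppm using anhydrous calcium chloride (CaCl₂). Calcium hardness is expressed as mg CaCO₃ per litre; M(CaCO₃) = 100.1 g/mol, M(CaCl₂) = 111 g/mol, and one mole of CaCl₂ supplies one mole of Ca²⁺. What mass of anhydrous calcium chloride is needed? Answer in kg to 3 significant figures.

89.2 kg

Volume: 2010 m³ = 2,010,000 L.
Hardness to add: (126 − 86) = 40 mg/L as CaCO₃ × 2,010,000 L = 80,400 g as CaCO₃.
Moles of Ca²⁺ (1 mol Ca²⁺ ≡ 1 mol CaCO₃): 80,400 / 100.1 g/mol = 803.2 mol.
Mass of CaCl₂: 803.2 × 111 = 89,150 g.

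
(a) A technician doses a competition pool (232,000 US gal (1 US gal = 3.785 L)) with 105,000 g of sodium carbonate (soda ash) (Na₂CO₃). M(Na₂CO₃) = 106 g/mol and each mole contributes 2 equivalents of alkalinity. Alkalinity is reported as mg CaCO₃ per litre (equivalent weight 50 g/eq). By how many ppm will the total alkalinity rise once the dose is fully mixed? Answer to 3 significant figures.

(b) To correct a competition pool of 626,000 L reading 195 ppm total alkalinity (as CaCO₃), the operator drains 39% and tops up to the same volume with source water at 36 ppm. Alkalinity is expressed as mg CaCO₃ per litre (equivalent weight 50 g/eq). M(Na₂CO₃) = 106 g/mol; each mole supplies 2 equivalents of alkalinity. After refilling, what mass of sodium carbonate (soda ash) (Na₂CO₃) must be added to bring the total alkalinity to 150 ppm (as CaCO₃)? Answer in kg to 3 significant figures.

(a) 113 ppm; (b) 11.3 kg

(a) Volume: 232,000 US gal × 3.785 L/gal = 878,120 L.
(a) Moles of Na₂CO₃: 105,000 g ÷ 106 g/mol = 990.6 mol → 1981 eq of alkalinity.
(a) As CaCO₃: 1981 eq × 50 g/eq = 99,060 g.
(a) Rise: 99,060 g / 878,120 L × 1000 = 112.8 mg/L.

(b) After draining 39% and refilling: 195 × 0.61 + 36 × 0.39 = 132.99 ppm.
(b) Deficit to target: 150 − 132.99 = 17.01 mg/L.
(b) As CaCO₃: 17.01 mg/L × 626,000 L = 10,650 g; ÷ 50 g/eq ÷ 2 = 106.5 mol Na₂CO₃.
(b) Mass: 106.5 × 106 = 11,290 g.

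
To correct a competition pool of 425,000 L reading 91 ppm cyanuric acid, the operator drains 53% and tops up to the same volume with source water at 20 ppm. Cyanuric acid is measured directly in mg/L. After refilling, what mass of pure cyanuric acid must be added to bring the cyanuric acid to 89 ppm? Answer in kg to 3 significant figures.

After draining 53% and refilling: 91 × 0.47 + 20 × 0.53 = 53.37 ppm.
Deficit to target: 89 − 53.37 = 35.63 mg/L.
Mass: 35.63 mg/L × 425,000 L = 15,140 g cyanuric acid.

15.1 kg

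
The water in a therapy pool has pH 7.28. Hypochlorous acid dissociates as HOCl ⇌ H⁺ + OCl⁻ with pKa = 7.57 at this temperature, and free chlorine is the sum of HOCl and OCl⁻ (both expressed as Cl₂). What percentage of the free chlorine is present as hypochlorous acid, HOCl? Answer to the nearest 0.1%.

66.1%

[OCl⁻]/[HOCl] = 10^(pH − pKa) = 10^(7.28 − 7.57) = 10^-0.29 = 0.5129.
Fraction as HOCl = 1 / (1 + 0.5129) = 0.661.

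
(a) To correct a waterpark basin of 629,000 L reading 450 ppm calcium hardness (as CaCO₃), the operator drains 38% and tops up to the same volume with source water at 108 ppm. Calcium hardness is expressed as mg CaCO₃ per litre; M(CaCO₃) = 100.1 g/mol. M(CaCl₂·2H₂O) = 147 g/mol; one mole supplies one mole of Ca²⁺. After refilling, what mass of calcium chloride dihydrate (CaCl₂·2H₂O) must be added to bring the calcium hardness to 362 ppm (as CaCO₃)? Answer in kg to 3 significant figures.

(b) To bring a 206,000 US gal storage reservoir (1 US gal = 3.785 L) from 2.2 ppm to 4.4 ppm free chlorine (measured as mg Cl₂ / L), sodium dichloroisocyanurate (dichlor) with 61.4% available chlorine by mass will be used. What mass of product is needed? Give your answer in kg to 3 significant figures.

(a) 38.8 kg; (b) 2.79 kg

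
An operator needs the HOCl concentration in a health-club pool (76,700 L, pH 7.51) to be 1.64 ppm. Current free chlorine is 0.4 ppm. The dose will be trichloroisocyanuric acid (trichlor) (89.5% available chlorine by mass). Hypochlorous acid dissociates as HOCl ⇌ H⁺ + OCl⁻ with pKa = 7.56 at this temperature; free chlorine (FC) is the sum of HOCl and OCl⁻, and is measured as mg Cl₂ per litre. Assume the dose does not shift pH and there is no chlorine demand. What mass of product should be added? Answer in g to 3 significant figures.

232 g

[OCl⁻]/[HOCl] = 10^(pH − pKa) = 10^(7.51 − 7.56) = 0.8913; fraction as HOCl = 1/(1 + 0.8913) = 0.5288.
Free chlorine required for 1.64 ppm HOCl: 1.64 / 0.5288 = 3.102 ppm.
FC to add: 3.102 − 0.4 = 2.702 mg/L as Cl₂.
Cl₂ equivalent: 2.702 mg/L × 76,700 L = 207.2 g.
Product at 89.5% available Cl: 207.2 / 0.895 = 231.5 g.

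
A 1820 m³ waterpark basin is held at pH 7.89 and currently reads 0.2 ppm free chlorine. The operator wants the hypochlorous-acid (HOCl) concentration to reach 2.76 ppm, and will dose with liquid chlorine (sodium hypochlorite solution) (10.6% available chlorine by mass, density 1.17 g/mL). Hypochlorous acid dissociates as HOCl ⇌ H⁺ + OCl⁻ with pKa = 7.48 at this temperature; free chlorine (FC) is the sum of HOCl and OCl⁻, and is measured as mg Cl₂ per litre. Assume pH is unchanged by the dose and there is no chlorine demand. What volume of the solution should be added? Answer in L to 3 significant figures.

142 L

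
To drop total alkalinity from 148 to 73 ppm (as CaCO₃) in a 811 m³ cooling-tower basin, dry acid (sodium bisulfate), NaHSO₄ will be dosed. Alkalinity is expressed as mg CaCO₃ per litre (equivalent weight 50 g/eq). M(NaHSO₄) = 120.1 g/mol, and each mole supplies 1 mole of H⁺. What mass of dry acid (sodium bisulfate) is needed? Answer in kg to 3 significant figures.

146 kg

Volume: 811 m³ = 811,000 L.
Alkalinity to neutralize: (148 − 73) = 75 mg/L as CaCO₃ × 811,000 L = 60,820 g as CaCO₃.
Equivalents of H⁺ required: 60,820 ÷ 50 g/eq = 1216 eq = 1216 mol NaHSO₄.
Mass of NaHSO₄: 1216 × 120.1 = 146,100 g.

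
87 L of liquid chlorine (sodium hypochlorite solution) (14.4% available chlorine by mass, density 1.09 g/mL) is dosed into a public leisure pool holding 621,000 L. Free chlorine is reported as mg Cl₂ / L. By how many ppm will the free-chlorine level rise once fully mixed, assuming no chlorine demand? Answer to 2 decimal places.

21.99 ppm

Mass of solution: 87 L × 1000 mL/L × 1.09 g/mL = 94,830 g.
Available chlorine delivered: 94,830 g × 0.144 = 13,660 g as Cl₂.
Concentration rise: 13,660 g / 621,000 L = 21.99 mg/L = 21.99 ppm.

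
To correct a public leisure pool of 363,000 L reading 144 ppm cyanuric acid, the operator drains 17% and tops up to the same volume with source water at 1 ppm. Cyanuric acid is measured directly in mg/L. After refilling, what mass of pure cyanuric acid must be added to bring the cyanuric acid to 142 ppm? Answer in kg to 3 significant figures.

After draining 17% and refilling: 144 × 0.83 + 1 × 0.17 = 119.69 ppm.
Deficit to target: 142 − 119.69 = 22.31 mg/L.
Mass: 22.31 mg/L × 363,000 L = 8099 g cyanuric acid.

8.10 kg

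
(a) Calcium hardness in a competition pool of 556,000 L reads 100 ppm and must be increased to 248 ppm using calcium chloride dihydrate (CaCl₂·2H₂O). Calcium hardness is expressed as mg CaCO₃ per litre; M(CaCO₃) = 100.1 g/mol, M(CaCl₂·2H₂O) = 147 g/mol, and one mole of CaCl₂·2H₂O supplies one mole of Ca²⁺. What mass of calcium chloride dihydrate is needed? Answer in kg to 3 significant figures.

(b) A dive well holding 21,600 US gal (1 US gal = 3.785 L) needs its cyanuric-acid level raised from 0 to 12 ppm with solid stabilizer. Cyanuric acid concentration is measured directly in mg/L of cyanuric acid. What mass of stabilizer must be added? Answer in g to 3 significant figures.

(a) Hardness to add: (248 − 100) = 148 mg/L as CaCO₃ × 556,000 L = 82,290 g as CaCO₃.
(a) Moles of Ca²⁺ (1 mol Ca²⁺ ≡ 1 mol CaCO₃): 82,290 / 100.1 g/mol = 822.1 mol.
(a) Mass of CaCl₂·2H₂O: 822.1 × 147 = 120,800 g.

(b) Volume: 21,600 US gal × 3.785 L/gal = 81,756 L.
(b) CYA to add: (12 − 0) = 12 mg/L × 81,756 L = 981.1 g cyanuric acid.

(a) 121 kg; (b) 981 g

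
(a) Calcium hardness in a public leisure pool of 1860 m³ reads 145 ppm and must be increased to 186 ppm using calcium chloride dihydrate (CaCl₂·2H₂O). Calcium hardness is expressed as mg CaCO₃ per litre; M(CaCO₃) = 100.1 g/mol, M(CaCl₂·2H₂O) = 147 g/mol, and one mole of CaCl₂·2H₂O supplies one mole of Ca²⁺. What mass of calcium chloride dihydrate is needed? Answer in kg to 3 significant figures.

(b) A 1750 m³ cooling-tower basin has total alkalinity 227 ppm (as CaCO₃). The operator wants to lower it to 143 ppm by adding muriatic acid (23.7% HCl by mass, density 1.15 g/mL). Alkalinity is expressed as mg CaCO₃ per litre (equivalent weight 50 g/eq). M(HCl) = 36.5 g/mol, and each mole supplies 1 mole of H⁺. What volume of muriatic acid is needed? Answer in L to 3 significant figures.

(a) Volume: 1860 m³ = 1,860,000 L.
(a) Hardness to add: (186 − 145) = 41 mg/L as CaCO₃ × 1,860,000 L = 76,260 g as CaCO₃.
(a) Moles of Ca²⁺ (1 mol Ca²⁺ ≡ 1 mol CaCO₃): 76,260 / 100.1 g/mol = 761.8 mol.
(a) Mass of CaCl₂·2H₂O: 761.8 × 147 = 112,000 g.

(b) Volume: 1750 m³ = 1,750,000 L.
(b) Alkalinity to neutralize: (227 − 143) = 84 mg/L as CaCO₃ × 1,750,000 L = 147,000 g as CaCO₃.
(b) Equivalents of H⁺ required: 147,000 ÷ 50 g/eq = 2940 eq = 2940 mol HCl.
(b) Mass of HCl: 2940 × 36.5 = 107,300 g.
(b) Mass of 23.7% solution: 107,300 / 0.237 = 452,800 g.
(b) Volume: 452,800 g ÷ 1.15 g/mL = 393,700 mL.

(a) 112 kg; (b) 394 L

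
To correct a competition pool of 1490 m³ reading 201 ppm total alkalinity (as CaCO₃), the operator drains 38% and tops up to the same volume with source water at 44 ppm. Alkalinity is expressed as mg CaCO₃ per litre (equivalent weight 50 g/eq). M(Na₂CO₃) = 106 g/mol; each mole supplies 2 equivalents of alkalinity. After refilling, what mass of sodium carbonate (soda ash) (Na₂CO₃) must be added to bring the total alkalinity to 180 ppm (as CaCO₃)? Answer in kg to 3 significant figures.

Volume: 1490 m³ = 1,490,000 L.
After draining 38% and refilling: 201 × 0.62 + 44 × 0.38 = 141.34 ppm.
Deficit to target: 180 − 141.34 = 38.66 mg/L.
As CaCO₃: 38.66 mg/L × 1,490,000 L = 57,600 g; ÷ 50 g/eq ÷ 2 = 576 mol Na₂CO₃.
Mass: 576 × 106 = 61,060 g.

61.1 kg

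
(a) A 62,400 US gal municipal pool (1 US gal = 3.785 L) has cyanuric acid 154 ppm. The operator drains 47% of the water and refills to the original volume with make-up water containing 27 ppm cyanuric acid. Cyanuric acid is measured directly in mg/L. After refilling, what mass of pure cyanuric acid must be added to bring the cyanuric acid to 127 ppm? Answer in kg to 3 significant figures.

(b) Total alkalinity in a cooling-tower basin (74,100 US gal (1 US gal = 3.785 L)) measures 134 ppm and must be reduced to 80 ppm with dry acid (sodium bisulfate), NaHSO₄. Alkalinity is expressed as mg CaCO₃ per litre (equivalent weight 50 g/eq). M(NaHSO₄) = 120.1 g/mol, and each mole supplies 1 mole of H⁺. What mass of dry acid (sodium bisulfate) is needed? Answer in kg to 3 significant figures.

(a) Volume: 62,400 US gal × 3.785 L/gal = 236,184 L.
(a) After draining 47% and refilling: 154 × 0.53 + 27 × 0.47 = 94.31 ppm.
(a) Deficit to target: 127 − 94.31 = 32.69 mg/L.
(a) Mass: 32.69 mg/L × 236,184 L = 7721 g cyanuric acid.

(b) Volume: 74,100 US gal × 3.785 L/gal = 280,468 L.
(b) Alkalinity to neutralize: (134 − 80) = 54 mg/L as CaCO₃ × 280,468 L = 15,150 g as CaCO₃.
(b) Equivalents of H⁺ required: 15,150 ÷ 50 g/eq = 302.9 eq = 302.9 mol NaHSO₄.
(b) Mass of NaHSO₄: 302.9 × 120.1 = 36,380 g.

(a) 7.72 kg; (b) 36.4 kg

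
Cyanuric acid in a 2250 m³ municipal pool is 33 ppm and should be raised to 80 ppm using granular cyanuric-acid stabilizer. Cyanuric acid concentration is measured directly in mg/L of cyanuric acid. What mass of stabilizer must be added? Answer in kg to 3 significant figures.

Volume: 2250 m³ = 2,250,000 L.
CYA to add: (80 − 33) = 47 mg/L × 2,250,000 L = 105,800 g cyanuric acid.

106 kg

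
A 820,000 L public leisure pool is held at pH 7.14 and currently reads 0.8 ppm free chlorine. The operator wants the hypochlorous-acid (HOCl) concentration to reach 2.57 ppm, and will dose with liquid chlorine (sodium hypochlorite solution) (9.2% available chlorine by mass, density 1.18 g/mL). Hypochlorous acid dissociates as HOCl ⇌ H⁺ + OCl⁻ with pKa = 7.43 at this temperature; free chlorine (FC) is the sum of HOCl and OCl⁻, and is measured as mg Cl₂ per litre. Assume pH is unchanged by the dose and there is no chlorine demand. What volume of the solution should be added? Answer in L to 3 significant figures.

[OCl⁻]/[HOCl] = 10^(pH − pKa) = 10^(7.14 − 7.43) = 0.5129; fraction as HOCl = 1/(1 + 0.5129) = 0.661.
Free chlorine required for 2.57 ppm HOCl: 2.57 / 0.661 = 3.888 ppm.
FC to add: 3.888 − 0.8 = 3.088 mg/L as Cl₂.
Cl₂ equivalent: 3.088 mg/L × 820,000 L = 2532 g.
Product at 9.2% available Cl: 2532 / 0.092 = 27,520 g.
Volume: 27,520 g ÷ 1.18 g/mL = 23,330 mL.

23.3 L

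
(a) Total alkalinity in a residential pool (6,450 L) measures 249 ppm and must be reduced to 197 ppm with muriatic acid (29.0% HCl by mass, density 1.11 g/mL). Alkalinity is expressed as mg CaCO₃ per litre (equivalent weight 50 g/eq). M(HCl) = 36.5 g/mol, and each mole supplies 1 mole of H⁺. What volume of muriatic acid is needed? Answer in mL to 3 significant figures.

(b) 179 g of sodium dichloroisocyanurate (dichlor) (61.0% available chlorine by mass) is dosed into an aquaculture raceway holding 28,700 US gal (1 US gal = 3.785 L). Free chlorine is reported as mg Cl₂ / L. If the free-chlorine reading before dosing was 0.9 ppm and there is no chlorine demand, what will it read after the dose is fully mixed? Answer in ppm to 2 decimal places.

(a) 761 mL; (b) 1.91 ppm

(a) Alkalinity to neutralize: (249 − 197) = 52 mg/L as CaCO₃ × 6,450 L = 335.4 g as CaCO₃.
(a) Equivalents of H⁺ required: 335.4 ÷ 50 g/eq = 6.708 eq = 6.708 mol HCl.
(a) Mass of HCl: 6.708 × 36.5 = 244.8 g.
(a) Mass of 29.0% solution: 244.8 / 0.29 = 844.3 g.
(a) Volume: 844.3 g ÷ 1.11 g/mL = 760.6 mL.

(b) Volume: 28,700 US gal × 3.785 L/gal = 108,630 L.
(b) Available chlorine delivered: 179 g × 0.61 = 109.2 g as Cl₂.
(b) Concentration rise: 109.2 g / 108,630 L = 1.005 mg/L = 1.01 ppm.
(b) Final FC: 0.9 + 1.01 = 1.91 ppm.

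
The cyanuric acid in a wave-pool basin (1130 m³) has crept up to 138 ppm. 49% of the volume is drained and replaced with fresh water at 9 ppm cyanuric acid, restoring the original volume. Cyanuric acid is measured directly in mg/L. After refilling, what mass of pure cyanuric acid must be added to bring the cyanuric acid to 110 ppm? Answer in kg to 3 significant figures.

39.8 kg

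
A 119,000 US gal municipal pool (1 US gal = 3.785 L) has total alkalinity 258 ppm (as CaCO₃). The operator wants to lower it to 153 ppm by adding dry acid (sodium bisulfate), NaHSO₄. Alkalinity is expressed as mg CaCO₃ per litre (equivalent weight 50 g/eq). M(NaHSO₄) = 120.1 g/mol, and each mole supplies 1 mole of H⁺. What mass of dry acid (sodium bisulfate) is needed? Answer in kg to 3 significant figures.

114 kg

Volume: 119,000 US gal × 3.785 L/gal = 450,415 L.
Alkalinity to neutralize: (258 − 153) = 105 mg/L as CaCO₃ × 450,415 L = 47,290 g as CaCO₃.
Equivalents of H⁺ required: 47,290 ÷ 50 g/eq = 945.9 eq = 945.9 mol NaHSO₄.
Mass of NaHSO₄: 945.9 × 120.1 = 113,600 g.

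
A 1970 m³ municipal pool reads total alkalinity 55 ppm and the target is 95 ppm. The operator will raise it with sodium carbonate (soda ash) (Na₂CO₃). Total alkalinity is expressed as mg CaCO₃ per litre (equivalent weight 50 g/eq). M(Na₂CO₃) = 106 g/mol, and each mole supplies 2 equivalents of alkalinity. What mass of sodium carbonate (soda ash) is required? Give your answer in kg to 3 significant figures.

Volume: 1970 m³ = 1,970,000 L.
Alkalinity to add: (95 − 55) = 40 mg/L as CaCO₃ × 1,970,000 L = 78,800 g as CaCO₃.
Equivalents: 78,800 g ÷ 50 g/eq = 1576 eq.
Each mole of Na₂CO₃ supplies 2 eq, so 1576 / 2 = 788 mol.
Mass: 788 mol × 106 g/mol = 83,530 g.

83.5 kg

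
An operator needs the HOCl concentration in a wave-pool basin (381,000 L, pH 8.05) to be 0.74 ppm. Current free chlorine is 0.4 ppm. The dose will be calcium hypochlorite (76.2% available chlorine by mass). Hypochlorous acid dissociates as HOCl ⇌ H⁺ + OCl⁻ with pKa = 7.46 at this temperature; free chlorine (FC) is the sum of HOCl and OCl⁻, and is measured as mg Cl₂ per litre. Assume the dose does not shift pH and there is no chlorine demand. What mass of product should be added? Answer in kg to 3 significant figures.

1.61 kg

[OCl⁻]/[HOCl] = 10^(pH − pKa) = 10^(8.05 − 7.46) = 3.89; fraction as HOCl = 1/(1 + 3.89) = 0.2045.
Free chlorine required for 0.74 ppm HOCl: 0.74 / 0.2045 = 3.619 ppm.
FC to add: 3.619 − 0.4 = 3.219 mg/L as Cl₂.
Cl₂ equivalent: 3.219 mg/L × 381,000 L = 1226 g.
Product at 76.2% available Cl: 1226 / 0.762 = 1609 g.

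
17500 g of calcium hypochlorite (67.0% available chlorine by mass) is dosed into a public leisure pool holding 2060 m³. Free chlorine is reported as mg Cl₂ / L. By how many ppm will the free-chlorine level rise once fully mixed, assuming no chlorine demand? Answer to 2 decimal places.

5.69 ppm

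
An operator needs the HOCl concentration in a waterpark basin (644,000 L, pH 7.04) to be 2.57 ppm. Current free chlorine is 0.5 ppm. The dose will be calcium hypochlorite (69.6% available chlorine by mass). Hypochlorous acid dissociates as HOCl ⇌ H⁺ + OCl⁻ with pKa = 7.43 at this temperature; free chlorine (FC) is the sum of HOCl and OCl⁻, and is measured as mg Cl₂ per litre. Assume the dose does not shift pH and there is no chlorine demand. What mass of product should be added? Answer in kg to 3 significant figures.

2.88 kg

[OCl⁻]/[HOCl] = 10^(pH − pKa) = 10^(7.04 − 7.43) = 0.4074; fraction as HOCl = 1/(1 + 0.4074) = 0.7105.
Free chlorine required for 2.57 ppm HOCl: 2.57 / 0.7105 = 3.617 ppm.
FC to add: 3.617 − 0.5 = 3.117 mg/L as Cl₂.
Cl₂ equivalent: 3.117 mg/L × 644,000 L = 2007 g.
Product at 69.6% available Cl: 2007 / 0.696 = 2884 g.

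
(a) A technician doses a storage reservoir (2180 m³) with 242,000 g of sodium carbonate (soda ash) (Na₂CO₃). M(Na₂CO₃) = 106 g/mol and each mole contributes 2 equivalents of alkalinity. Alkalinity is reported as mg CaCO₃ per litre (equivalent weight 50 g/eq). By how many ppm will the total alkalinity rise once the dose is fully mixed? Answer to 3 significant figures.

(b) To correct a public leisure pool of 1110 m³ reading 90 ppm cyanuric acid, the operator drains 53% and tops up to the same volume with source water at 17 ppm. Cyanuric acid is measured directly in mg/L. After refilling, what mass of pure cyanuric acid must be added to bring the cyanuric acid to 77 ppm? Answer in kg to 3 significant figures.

(a) 105 ppm; (b) 28.5 kg

(a) Volume: 2180 m³ = 2,180,000 L.
(a) Moles of Na₂CO₃: 242,000 g ÷ 106 g/mol = 2283 mol → 4566 eq of alkalinity.
(a) As CaCO₃: 4566 eq × 50 g/eq = 228,300 g.
(a) Rise: 228,300 g / 2,180,000 L × 1000 = 104.7 mg/L.

(b) Volume: 1110 m³ = 1,110,000 L.
(b) After draining 53% and refilling: 90 × 0.47 + 17 × 0.53 = 51.31 ppm.
(b) Deficit to target: 77 − 51.31 = 25.69 mg/L.
(b) Mass: 25.69 mg/L × 1,110,000 L = 28,520 g cyanuric acid.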